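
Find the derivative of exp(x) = exp(x)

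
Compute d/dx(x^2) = 2*x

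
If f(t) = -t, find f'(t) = -1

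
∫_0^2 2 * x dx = 4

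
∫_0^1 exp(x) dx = -1 + E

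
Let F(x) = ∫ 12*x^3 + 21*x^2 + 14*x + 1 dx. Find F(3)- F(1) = 480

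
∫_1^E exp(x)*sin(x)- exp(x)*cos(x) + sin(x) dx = (1 + E)*cos(1) - (1 + exp(E))*cos(E)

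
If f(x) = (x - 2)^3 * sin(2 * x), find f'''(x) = -8*x^3*cos(2*x) - 36*x^2*sin(2*x) + 48*x^2*cos(2*x) + 144*x*sin(2*x) - 60*x*cos(2*x) - 138*sin(2*x) - 8*cos(2*x)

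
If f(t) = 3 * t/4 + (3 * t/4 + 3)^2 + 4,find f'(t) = 9*t/8 + 21/4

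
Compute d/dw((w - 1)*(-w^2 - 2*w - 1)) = -3*w^2 - 2*w + 1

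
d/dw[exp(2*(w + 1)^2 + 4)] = 4*w*exp(2*w^2 + 4*w + 6) + 4*exp(2*w^2 + 4*w + 6)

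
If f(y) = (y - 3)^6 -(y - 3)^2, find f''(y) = 30*y^4 - 360*y^3 + 1620*y^2 - 3240*y + 2428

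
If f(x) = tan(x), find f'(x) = cos(x)^(-2)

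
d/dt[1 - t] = -1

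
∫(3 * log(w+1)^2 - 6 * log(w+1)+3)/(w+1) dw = (log(w + 1) - 1)^3 + C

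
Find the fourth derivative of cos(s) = cos(s)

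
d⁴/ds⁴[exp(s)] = exp(s)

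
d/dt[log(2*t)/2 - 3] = 1/(2*t)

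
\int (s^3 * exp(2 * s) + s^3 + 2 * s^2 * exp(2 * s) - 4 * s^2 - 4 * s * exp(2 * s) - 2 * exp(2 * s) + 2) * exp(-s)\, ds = -2*s*(-s^2 + s + 2)*sinh(s) + C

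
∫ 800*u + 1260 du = 400*u^2 + 1260*u + C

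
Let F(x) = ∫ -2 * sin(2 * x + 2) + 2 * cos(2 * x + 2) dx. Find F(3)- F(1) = cos(8) - cos(4) - sin(4) + sin(8)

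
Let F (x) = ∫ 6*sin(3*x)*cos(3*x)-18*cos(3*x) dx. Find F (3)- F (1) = -(-3 + sin(3))^2 + (-3 + sin(9))^2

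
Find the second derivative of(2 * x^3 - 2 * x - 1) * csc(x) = (-2*x^3 + 4*x^3/sin(x)^2 - 12*x^2*cos(x)/sin(x) + 14*x - 4*x/sin(x)^2 + 1 + 4*cos(x)/sin(x) - 2/sin(x)^2)/sin(x)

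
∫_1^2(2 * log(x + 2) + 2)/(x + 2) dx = -(1 + log(3))^2 + (1 + log(4))^2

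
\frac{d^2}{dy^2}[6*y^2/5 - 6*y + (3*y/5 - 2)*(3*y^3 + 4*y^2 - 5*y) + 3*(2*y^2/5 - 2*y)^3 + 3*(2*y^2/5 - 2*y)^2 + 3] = 144*y^4/25 - 288*y^3/5 + 5004*y^2/25 - 972*y/5 + 22/5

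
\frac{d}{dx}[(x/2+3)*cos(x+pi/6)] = -x*sin(x + pi/6)/2 - 3*sin(x + pi/6) + cos(x + pi/6)/2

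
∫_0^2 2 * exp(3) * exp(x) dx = -2*exp(3) + 2*exp(5)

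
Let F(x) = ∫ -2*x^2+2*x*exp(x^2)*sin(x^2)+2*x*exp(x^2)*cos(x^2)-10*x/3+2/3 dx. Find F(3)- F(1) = -88/3 - E*sin(1) + exp(9)*sin(9)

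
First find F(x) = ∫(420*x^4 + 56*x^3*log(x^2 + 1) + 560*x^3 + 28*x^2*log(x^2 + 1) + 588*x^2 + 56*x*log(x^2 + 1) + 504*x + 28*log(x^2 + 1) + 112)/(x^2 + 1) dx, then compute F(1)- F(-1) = 56*log(2) + 504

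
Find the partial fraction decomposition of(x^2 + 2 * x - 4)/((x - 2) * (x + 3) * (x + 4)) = 2/(3*(x + 4)) + 1/(5*(x + 3)) + 2/(15*(x - 2))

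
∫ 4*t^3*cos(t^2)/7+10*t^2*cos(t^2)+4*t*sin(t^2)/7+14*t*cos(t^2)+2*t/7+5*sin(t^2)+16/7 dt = t^2/7 + 16*t/7 + (2*t^2/7 + 5*t + 7)*sin(t^2) + C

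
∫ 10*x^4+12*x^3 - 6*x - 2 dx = 2*x^5 + 3*x^4 - 3*x^2 - 2*x + C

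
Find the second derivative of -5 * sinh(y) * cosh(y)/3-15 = -10*sinh(2*y)/3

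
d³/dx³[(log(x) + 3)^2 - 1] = (4*log(x) + 6)/x^3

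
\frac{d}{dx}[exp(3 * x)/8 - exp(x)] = 3*exp(3*x)/8 - exp(x)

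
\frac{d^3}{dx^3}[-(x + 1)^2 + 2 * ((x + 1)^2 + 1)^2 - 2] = 48*x + 48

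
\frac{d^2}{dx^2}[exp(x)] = exp(x)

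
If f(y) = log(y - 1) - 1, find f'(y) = 1/(y - 1)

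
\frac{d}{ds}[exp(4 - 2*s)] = -2*exp(4 - 2*s)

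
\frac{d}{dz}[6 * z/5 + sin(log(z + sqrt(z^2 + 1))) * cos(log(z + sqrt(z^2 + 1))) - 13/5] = (6*z^2 + 6*z*sqrt(z^2 + 1) - 10*z*sin(log(z + sqrt(z^2 + 1)))^2 + 5*z - 10*sqrt(z^2 + 1)*sin(log(z + sqrt(z^2 + 1)))^2 + 5*sqrt(z^2 + 1) + 6)/(5*z^2 + 5*z*sqrt(z^2 + 1) + 5)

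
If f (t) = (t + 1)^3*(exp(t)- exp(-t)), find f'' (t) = (t^3*exp(2*t) - t^3 + 9*t^2*exp(2*t) + 3*t^2 + 21*t*exp(2*t) + 3*t + 13*exp(2*t) - 1)*exp(-t)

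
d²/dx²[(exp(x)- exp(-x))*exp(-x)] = -4*exp(-2*x)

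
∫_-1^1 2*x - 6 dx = -12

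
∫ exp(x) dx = exp(x) + C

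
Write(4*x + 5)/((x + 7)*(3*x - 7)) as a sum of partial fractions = 43/(28*(3*x - 7)) + 23/(28*(x + 7))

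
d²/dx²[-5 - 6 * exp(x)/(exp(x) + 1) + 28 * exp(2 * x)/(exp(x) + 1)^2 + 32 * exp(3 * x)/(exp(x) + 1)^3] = (-146*exp(4*x) + 350*exp(3*x) + 106*exp(2*x) - 6*exp(x))/(exp(5*x) + 5*exp(4*x) + 10*exp(3*x) + 10*exp(2*x) + 5*exp(x) + 1)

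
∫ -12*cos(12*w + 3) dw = -sin(12*w + 3) + C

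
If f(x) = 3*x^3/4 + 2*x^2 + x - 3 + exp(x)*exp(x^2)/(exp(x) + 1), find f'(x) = (9*x^2*exp(2*x) + 18*x^2*exp(x) + 9*x^2 + 16*x*exp(2*x) + 32*x*exp(x) + 8*x*exp(x^2 + x) + 8*x*exp(x^2 + 2*x) + 16*x + 4*exp(2*x) + 8*exp(x) + 4*exp(x^2 + x) + 4)/(4*exp(2*x) + 8*exp(x) + 4)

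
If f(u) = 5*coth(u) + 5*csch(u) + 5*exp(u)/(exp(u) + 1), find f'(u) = -5*(exp(2*u)*cosh(u) + exp(2*u) - exp(u)*cosh(u)^2 + 2*exp(u)*cosh(u) + 3*exp(u) + cosh(u) + 1)/((exp(u) + 1)^2*sinh(u)^2)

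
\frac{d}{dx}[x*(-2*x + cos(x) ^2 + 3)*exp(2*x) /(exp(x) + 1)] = (-2*x^2*exp(x) - 4*x^2 - x*exp(x)*sin(2*x) + x*exp(x)*cos(2*x)/2 - x*exp(x)/2 + sqrt(2)*x*cos(2*x + pi/4) + 3*x + exp(x)*cos(2*x)/2 + 7*exp(x)/2 + cos(2*x)/2 + 7/2)*exp(2*x)/(exp(2*x) + 2*exp(x) + 1)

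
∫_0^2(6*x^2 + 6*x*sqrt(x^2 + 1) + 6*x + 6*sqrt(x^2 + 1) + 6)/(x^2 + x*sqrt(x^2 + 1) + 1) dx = 6*log(2 + sqrt(5)) + 12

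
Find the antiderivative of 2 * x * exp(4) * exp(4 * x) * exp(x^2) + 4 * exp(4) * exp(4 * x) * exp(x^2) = exp((x + 2)^2) + C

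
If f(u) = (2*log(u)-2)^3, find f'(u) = (24*log(u)^2 - 48*log(u) + 24)/u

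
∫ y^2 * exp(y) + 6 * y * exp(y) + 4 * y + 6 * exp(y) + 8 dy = ((y + 2)^2 - 2)*(exp(y) + 2) + C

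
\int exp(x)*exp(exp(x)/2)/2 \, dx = exp(exp(x)/2) + C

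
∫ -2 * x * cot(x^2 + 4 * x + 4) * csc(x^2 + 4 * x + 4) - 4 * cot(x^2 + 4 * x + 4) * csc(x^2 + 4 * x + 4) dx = csc((x + 2)^2) + C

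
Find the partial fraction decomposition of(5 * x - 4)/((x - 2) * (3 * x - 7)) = 23/(3*x - 7) - 6/(x - 2)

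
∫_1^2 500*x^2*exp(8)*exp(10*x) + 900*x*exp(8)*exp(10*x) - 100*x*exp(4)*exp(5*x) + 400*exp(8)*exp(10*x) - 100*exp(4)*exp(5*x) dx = -162*exp(18) - 56*exp(14) + 36*exp(9) + 392*exp(28)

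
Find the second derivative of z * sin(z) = -z*sin(z) + 2*cos(z)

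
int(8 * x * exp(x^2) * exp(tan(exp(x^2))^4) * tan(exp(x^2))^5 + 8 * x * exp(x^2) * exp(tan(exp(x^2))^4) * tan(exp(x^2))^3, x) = exp(tan(exp(x^2))^4) + C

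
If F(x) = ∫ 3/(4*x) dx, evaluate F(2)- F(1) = -3*log(3)/4 + 3*log(6)/4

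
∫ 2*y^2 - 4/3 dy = 2*y^3/3 - 4*y/3 + C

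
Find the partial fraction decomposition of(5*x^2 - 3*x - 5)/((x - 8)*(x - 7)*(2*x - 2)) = -1/(28*(x - 1)) - 73/(4*(x - 7)) + 291/(14*(x - 8))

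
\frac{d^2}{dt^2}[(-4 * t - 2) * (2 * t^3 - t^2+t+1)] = -96*t^2 - 4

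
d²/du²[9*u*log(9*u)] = 9/u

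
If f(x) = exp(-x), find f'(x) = -exp(-x)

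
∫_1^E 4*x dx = -2 + 2*exp(2)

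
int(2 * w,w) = w^2 + C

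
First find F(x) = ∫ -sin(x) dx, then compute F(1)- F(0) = -1 + cos(1)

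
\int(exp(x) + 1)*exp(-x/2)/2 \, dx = 2*sinh(x/2) + C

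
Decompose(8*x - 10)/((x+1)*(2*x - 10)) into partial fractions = 3/(2*(x + 1)) + 5/(2*(x - 5))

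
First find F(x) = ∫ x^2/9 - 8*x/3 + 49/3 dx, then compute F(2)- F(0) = 746/27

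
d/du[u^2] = 2*u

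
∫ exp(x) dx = exp(x) + C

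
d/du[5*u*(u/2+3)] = 5*u + 15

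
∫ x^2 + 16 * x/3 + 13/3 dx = x^3/3 + 8*x^2/3 + 13*x/3 + C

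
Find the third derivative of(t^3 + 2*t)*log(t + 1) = (6*t^3*log(t + 1) + 11*t^3 + 18*t^2*log(t + 1) + 27*t^2 + 18*t*log(t + 1) + 16*t + 6*log(t + 1) - 6)/(t^3 + 3*t^2 + 3*t + 1)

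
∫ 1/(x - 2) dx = log(x - 2) + C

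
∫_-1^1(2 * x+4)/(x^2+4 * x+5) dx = -log(2) + log(10)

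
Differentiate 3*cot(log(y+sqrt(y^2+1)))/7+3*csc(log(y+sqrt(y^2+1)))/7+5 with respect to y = -3*(y*cos(log(y + sqrt(y^2 + 1))) + y + sqrt(y^2 + 1)*cos(log(y + sqrt(y^2 + 1))) + sqrt(y^2 + 1))/((7*y^2 + 7*y*sqrt(y^2 + 1) + 7)*sin(log(y + sqrt(y^2 + 1)))^2)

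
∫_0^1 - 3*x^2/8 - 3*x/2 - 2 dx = -23/8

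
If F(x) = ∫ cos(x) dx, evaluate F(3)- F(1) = -sin(1) + sin(3)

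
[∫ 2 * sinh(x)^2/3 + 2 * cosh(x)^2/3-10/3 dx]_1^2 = -10/3 - sinh(2)/3 + sinh(4)/3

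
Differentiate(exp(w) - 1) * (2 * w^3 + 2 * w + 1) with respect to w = 2*w^3*exp(w) + 6*w^2*exp(w) - 6*w^2 + 2*w*exp(w) + 3*exp(w) - 2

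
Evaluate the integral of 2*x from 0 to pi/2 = pi^2/4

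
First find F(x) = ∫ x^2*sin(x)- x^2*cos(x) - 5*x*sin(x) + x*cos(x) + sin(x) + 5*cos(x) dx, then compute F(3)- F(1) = -4*sin(1) - 4*cos(1) + 2*cos(3) + 2*sin(3)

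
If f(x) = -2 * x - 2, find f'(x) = -2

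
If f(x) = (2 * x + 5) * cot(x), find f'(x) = -2*x/sin(x)^2 + 2/tan(x) - 5/sin(x)^2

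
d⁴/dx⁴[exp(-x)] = exp(-x)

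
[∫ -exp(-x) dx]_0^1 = -1 + exp(-1)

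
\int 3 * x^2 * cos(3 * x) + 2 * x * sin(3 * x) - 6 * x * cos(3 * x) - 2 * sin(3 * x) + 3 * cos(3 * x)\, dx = (x - 1)^2*sin(3*x) + C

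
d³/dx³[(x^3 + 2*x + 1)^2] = 120*x^3 + 96*x + 12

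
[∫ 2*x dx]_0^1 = 1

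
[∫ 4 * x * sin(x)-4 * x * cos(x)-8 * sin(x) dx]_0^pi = -8 + 4*pi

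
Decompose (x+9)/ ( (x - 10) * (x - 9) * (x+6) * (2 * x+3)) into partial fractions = 20/(1449*(2*x + 3)) - 1/(720*(x + 6)) - 2/(35*(x - 9)) + 19/(368*(x - 10))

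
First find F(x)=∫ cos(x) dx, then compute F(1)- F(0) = sin(1)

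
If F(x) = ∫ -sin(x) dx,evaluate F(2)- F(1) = -cos(1) + cos(2)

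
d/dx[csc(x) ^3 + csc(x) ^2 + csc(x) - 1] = -(1 + 2/sin(x) + 3/sin(x)^2)*cos(x)/sin(x)^2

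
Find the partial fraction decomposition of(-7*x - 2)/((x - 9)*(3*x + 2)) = -8/(29*(3*x + 2)) - 65/(29*(x - 9))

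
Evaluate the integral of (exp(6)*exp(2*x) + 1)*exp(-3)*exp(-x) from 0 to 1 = -exp(3) - exp(-4) + exp(-3) + exp(4)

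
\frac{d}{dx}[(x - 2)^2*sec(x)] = (x^2*sin(x)/cos(x) - 4*x*sin(x)/cos(x) + 2*x + 4*sin(x)/cos(x) - 4)/cos(x)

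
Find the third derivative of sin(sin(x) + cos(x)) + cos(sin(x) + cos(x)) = 2*(2*sin(x)*cos(x)*cos(sqrt(2)*sin(x + pi/4) + pi/4) + 3*sqrt(2)*sin(x + pi/4)*sin(sqrt(2)*sin(x + pi/4) + pi/4) - 2*cos(sqrt(2)*sin(x + pi/4) + pi/4))*cos(x + pi/4)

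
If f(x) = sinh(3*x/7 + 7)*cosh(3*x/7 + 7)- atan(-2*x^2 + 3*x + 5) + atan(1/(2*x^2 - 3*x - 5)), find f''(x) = 18*sinh(6*x/7 + 14)/49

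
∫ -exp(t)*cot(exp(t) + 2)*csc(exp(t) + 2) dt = csc(exp(t) + 2) + C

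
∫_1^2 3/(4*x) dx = 3*log(2)/4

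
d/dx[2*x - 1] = 2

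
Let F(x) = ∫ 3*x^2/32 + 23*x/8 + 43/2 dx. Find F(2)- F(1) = 833/32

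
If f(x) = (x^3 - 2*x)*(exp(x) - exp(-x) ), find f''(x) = (x^3*exp(2*x) - x^3 + 6*x^2*exp(2*x) + 6*x^2 + 4*x*exp(2*x) - 4*x - 4*exp(2*x) - 4)*exp(-x)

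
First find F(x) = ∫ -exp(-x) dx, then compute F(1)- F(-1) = -E + exp(-1)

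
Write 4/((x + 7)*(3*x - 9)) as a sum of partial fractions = -2/(15*(x + 7)) + 2/(15*(x - 3))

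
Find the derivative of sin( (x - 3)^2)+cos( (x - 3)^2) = -2*x*sin(x^2 - 6*x + 9) + 2*x*cos(x^2 - 6*x + 9) + 6*sin(x^2 - 6*x + 9) - 6*cos(x^2 - 6*x + 9)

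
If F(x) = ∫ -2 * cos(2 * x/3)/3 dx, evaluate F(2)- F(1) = -sin(4/3) + sin(2/3)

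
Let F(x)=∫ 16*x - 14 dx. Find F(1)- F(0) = -6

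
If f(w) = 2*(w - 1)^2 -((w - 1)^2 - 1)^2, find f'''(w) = 24 - 24*w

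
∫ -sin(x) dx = cos(x) + C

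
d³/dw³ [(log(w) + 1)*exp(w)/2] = (w^3*exp(w)*log(w) + w^3*exp(w) + 3*w^2*exp(w) - 3*w*exp(w) + 2*exp(w))/(2*w^3)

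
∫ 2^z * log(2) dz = 2^z + C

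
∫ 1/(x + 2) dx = log(x/2 + 1) + C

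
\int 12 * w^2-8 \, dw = 4*w^3 - 8*w + C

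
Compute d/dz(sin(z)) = cos(z)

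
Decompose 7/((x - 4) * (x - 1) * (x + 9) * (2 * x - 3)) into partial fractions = -8/(15*(2*x - 3)) - 1/(390*(x + 9)) + 7/(30*(x - 1)) + 7/(195*(x - 4))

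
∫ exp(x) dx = exp(x) + C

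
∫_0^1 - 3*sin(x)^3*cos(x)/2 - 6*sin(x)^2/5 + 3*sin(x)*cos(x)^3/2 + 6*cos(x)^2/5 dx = -3*cos(4)/32 + 3/32 + 3*sin(2)/5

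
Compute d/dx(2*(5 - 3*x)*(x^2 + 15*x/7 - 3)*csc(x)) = 2*(3*x^3*cos(x)/sin(x) - 9*x^2 + 10*x^2*cos(x)/(7*sin(x)) - 20*x/7 - 138*x*cos(x)/(7*sin(x)) + 138/7 + 15*cos(x)/sin(x))/sin(x)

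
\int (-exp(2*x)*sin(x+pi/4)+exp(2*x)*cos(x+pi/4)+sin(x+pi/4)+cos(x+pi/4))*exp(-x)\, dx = 2*cos(x + pi/4)*sinh(x) + C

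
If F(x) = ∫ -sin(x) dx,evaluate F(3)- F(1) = cos(3) - cos(1)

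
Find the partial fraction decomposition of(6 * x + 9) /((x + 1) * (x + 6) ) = 27/(5*(x + 6)) + 3/(5*(x + 1))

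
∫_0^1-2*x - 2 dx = -3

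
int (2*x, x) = x^2 + C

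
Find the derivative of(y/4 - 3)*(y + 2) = y/2 - 5/2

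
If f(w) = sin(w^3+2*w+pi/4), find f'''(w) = -27*w^6*cos(w^3 + 2*w + pi/4) - 54*w^4*cos(w^3 + 2*w + pi/4) - 54*w^3*sin(w^3 + 2*w + pi/4) - 36*w^2*cos(w^3 + 2*w + pi/4) - 36*w*sin(w^3 + 2*w + pi/4) - 2*cos(w^3 + 2*w + pi/4)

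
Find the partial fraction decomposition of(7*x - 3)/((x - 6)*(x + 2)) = 17/(8*(x + 2)) + 39/(8*(x - 6))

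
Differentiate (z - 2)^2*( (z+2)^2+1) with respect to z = 4*z^3 - 14*z - 4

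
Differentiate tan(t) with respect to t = cos(t)^(-2)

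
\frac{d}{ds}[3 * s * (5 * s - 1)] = 30*s - 3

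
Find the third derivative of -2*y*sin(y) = 2*y*cos(y) + 6*sin(y)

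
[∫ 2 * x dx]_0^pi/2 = pi^2/4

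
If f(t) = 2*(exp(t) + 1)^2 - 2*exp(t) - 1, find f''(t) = 8*exp(2*t) + 2*exp(t)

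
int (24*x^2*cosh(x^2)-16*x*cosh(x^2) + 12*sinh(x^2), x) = 4*(3*x - 2)*sinh(x^2) + C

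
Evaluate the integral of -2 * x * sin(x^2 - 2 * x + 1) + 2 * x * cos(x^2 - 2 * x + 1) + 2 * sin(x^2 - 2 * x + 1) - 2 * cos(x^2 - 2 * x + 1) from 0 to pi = sqrt(2)*(-sin(pi/4 + 1) + sin(pi/4 + 1 + pi^2))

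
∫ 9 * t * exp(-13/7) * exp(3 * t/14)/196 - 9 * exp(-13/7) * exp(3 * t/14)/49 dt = (3*t - 26)*exp(3*t/14 - 13/7)/14 + C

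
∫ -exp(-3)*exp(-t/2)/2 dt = exp(-t/2 - 3) + C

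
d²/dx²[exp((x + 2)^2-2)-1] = 4*x^2*exp(x^2 + 4*x + 2) + 16*x*exp(x^2 + 4*x + 2) + 18*exp(x^2 + 4*x + 2)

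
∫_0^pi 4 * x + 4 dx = -2 + 2*(1 + pi)^2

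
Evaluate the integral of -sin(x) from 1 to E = cos(E) - cos(1)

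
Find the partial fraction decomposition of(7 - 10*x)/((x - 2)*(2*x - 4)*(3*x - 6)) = -5/(3*(x - 2)^2) - 13/(6*(x - 2)^3)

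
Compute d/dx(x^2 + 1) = 2*x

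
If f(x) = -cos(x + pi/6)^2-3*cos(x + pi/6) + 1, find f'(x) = 3*sin(x + pi/6) + sin(2*x + pi/3)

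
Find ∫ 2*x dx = x^2 + C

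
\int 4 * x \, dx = 2*x^2 + C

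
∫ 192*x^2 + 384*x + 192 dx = 64*x^3 + 192*x^2 + 192*x + C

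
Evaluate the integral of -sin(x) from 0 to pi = -2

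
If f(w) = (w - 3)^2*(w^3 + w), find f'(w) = 5*w^4 - 24*w^3 + 30*w^2 - 12*w + 9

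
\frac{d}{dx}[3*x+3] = 3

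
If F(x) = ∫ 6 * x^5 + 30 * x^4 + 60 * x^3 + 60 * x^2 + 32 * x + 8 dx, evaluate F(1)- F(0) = 66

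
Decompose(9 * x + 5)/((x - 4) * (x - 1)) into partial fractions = -14/(3*(x - 1)) + 41/(3*(x - 4))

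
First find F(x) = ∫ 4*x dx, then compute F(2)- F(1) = 6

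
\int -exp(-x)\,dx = exp(-x) + C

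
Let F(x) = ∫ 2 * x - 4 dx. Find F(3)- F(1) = 0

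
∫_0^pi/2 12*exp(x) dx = -12 + 12*exp(pi/2)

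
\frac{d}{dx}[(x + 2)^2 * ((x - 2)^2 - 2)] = 4*x^3 - 20*x - 8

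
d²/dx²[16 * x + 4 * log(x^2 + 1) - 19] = (8 - 8*x^2)/(x^4 + 2*x^2 + 1)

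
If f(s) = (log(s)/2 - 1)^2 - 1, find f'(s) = (log(s) - 2)/(2*s)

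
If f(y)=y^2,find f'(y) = 2*y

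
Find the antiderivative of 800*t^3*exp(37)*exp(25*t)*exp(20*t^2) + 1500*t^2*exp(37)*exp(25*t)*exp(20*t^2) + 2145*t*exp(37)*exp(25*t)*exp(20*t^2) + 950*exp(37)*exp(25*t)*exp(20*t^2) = (20*t^2 + 25*t + 37)*exp(20*t^2 + 25*t + 37) + C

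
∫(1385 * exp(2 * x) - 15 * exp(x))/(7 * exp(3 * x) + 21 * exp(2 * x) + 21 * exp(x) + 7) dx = (671*exp(2*x) - 43*exp(x) - 14)/(7*(exp(2*x) + 2*exp(x) + 1)) + C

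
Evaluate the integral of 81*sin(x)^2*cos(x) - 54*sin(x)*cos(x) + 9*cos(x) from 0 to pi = 0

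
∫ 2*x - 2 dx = x^2 - 2*x + C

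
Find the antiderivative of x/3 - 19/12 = x^2/6 - 19*x/12 + C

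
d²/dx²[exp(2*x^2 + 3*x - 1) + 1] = 16*x^2*exp(2*x^2 + 3*x - 1) + 24*x*exp(2*x^2 + 3*x - 1) + 13*exp(2*x^2 + 3*x - 1)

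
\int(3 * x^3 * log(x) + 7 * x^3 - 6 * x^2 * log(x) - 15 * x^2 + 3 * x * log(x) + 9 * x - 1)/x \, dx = (x - 1)^3*(log(x) + 2) + C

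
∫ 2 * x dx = x^2 + C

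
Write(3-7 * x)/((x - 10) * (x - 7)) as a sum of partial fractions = 46/(3*(x - 7)) - 67/(3*(x - 10))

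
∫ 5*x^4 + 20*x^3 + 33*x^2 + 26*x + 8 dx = x^5 + 5*x^4 + 11*x^3 + 13*x^2 + 8*x + C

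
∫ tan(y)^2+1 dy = tan(y) + C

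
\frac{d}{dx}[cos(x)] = -sin(x)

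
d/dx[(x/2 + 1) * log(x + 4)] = (x*log(x + 4) + x + 4*log(x + 4) + 2)/(2*x + 8)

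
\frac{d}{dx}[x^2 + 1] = 2*x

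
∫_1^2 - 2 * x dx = -3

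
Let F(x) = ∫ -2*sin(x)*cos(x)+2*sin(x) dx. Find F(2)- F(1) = -(1 - cos(1))^2 + (1 - cos(2))^2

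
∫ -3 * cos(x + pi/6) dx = -3*sin(x + pi/6) + C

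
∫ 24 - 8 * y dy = -4*y^2 + 24*y + C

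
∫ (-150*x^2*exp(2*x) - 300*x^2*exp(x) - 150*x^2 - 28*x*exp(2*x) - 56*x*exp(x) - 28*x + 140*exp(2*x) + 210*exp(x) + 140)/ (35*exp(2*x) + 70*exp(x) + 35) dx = (-(exp(x) + 1)*(50*x^3 + 14*x^2 - 140*x + 35) - 70*exp(x))/(35*(exp(x) + 1)) + C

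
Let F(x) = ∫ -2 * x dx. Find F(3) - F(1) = -8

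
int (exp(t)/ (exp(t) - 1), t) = log(3*exp(t) - 3) + C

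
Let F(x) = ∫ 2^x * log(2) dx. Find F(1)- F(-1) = 3/2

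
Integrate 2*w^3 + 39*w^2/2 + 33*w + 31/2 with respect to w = w^4/2 + 13*w^3/2 + 33*w^2/2 + 31*w/2 + C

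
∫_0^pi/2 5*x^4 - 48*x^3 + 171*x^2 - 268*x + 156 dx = (-3 + pi/2)^2*(-2 + pi/2)^3 + 72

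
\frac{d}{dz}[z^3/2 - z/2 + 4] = 3*z^2/2 - 1/2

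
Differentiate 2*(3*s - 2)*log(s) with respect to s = (6*s*log(s) + 6*s - 4)/s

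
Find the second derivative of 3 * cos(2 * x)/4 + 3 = -3*cos(2*x)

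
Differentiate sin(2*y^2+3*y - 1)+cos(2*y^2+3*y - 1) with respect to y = -4*y*sin(2*y^2 + 3*y - 1) + 4*y*cos(2*y^2 + 3*y - 1) - 3*sin(2*y^2 + 3*y - 1) + 3*cos(2*y^2 + 3*y - 1)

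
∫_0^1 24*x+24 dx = 36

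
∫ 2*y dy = y^2 + C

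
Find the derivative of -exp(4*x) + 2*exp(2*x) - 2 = -4*exp(4*x) + 4*exp(2*x)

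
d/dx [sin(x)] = cos(x)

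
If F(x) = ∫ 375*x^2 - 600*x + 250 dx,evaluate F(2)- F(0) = 300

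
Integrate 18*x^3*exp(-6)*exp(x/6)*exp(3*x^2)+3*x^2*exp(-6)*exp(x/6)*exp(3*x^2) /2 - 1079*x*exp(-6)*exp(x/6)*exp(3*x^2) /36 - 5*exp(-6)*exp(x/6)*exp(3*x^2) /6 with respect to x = (18*x^2 + x - 36)*exp(3*x^2 + x/6 - 6)/6 + C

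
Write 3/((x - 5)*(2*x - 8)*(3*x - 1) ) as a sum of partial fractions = 27/(308*(3*x - 1)) - 3/(22*(x - 4)) + 3/(28*(x - 5))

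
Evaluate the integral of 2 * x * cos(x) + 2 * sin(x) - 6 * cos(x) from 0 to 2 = -2*sin(2)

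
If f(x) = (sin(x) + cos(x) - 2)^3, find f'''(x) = -27*sqrt(2)*sin(3*x + pi/4)/2 + 48*cos(2*x) - 27*sqrt(2)*cos(x + pi/4)/2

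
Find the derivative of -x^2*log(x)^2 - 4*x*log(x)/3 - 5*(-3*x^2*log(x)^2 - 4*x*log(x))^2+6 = -180*x^3*log(x)^4 - 180*x^3*log(x)^3 - 360*x^2*log(x)^3 - 360*x^2*log(x)^2 - 162*x*log(x)^2 - 162*x*log(x) - 4*log(x)/3 - 4/3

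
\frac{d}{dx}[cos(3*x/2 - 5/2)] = -3*sin((3*x - 5)/2)/2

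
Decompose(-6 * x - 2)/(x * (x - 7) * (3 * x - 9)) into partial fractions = 5/(9*(x - 3)) - 11/(21*(x - 7)) - 2/(63*x)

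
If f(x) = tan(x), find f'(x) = cos(x)^(-2)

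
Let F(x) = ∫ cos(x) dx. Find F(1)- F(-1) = 2*sin(1)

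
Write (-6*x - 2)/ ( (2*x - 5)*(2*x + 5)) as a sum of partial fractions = -13/(10*(2*x + 5)) - 17/(10*(2*x - 5))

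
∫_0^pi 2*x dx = pi^2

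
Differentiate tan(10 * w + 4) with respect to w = 10*tan(10*w + 4)^2 + 10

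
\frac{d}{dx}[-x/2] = -1/2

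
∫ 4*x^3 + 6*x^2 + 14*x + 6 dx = x^4 + 2*x^3 + 7*x^2 + 6*x + C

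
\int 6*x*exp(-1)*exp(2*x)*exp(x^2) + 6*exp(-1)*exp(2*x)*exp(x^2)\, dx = 3*exp((x + 1)^2 - 2) + C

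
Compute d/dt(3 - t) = -1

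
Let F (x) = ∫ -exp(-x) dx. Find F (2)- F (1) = -exp(-1) + exp(-2)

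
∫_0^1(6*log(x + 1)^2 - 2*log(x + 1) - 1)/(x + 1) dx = -log(2) - log(2)^2 + 2*log(2)^3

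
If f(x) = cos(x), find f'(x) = -sin(x)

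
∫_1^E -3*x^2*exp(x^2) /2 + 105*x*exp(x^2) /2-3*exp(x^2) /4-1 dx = -51*E/2 - 34 + (-35/4 + E/4)*(-3*exp(exp(2)) - 4)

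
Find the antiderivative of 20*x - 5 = 10*x^2 - 5*x + C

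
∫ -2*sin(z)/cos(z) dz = 2*log(2*cos(z)) + C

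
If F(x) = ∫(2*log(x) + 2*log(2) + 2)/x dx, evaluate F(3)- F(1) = -(log(2) + 1)^2 + (1 + log(6))^2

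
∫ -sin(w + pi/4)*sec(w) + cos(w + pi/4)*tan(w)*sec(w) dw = sqrt(2)*(1 - tan(w))/2 + C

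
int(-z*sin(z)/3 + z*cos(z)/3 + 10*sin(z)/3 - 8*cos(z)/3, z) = sqrt(2)*(z - 9)*sin(z + pi/4)/3 + C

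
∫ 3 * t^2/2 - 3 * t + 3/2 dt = t^3/2 - 3*t^2/2 + 3*t/2 + C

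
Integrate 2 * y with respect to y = y^2 + C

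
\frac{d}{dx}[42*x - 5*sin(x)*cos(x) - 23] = 10*sin(x)^2 + 37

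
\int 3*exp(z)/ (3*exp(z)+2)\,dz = log(3*exp(z) + 2) + C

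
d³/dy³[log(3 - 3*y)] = 2/(y^3 - 3*y^2 + 3*y - 1)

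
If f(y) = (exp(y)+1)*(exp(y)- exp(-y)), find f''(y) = (4*exp(3*y) + exp(2*y) - 1)*exp(-y)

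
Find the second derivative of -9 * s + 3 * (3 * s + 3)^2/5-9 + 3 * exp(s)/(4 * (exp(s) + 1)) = (216*exp(3*s) + 633*exp(2*s) + 663*exp(s) + 216)/(20*exp(3*s) + 60*exp(2*s) + 60*exp(s) + 20)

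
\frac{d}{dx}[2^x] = 2^x*log(2)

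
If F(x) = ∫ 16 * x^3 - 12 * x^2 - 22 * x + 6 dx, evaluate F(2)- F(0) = 0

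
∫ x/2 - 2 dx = x^2/4 - 2*x + C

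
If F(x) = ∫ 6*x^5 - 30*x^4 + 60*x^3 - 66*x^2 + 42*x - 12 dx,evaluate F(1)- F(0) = -3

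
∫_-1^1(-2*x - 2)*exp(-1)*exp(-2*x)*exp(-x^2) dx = -1 + exp(-4)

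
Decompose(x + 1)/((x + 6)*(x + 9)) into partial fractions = 8/(3*(x + 9)) - 5/(3*(x + 6))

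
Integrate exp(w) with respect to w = exp(w) + C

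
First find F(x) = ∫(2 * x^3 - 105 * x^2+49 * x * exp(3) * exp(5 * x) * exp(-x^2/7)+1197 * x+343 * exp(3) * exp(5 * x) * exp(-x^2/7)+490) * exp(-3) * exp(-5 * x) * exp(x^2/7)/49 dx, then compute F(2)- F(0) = -87*exp(-87/7)/7 + 3*exp(-3) + 16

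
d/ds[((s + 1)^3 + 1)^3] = 9*s^8 + 72*s^7 + 252*s^6 + 522*s^5 + 720*s^4 + 684*s^3 + 441*s^2 + 180*s + 36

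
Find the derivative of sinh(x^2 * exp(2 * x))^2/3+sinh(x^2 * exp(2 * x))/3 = 2*x*(2*x*sinh(x^2*exp(2*x)) + x + 2*sinh(x^2*exp(2*x)) + 1)*exp(2*x)*cosh(x^2*exp(2*x))/3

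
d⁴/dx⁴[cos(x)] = cos(x)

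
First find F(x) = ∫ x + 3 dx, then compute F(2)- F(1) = 9/2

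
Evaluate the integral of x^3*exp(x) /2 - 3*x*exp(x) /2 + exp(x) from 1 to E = (-1 + E)^3*exp(E)/2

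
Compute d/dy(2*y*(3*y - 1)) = 12*y - 2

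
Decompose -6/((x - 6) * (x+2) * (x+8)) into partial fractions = -1/(14*(x + 8)) + 1/(8*(x + 2)) - 3/(56*(x - 6))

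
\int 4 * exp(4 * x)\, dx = exp(4*x) + C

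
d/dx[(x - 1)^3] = 3*x^2 - 6*x + 3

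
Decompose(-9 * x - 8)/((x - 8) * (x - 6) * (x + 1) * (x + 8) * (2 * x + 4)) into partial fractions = 1/(294*(x + 8)) - 1/(96*(x + 2)) + 1/(882*(x + 1)) + 31/(1568*(x - 6)) - 1/(72*(x - 8))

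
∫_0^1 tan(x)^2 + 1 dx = tan(1)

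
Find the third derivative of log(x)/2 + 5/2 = x^(-3)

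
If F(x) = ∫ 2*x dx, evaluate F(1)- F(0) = 1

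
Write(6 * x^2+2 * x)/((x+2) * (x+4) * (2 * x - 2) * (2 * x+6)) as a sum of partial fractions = -11/(5*(x + 4)) + 3/(x + 3) - 5/(6*(x + 2)) + 1/(30*(x - 1))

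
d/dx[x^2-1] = 2*x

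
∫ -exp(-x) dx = exp(-x) + C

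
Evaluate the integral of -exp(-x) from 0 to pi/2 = -1 + exp(-pi/2)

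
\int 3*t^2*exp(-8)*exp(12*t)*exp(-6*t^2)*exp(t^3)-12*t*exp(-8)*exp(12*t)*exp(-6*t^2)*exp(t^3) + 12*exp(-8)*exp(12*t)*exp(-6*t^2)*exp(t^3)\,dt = exp((t - 2)^3) + C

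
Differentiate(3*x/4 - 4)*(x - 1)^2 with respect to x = 9*x^2/4 - 11*x + 35/4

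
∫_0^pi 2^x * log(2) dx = -1 + 2^pi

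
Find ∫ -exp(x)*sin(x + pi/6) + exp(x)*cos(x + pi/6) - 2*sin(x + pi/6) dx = (exp(x) + 2)*cos(x + pi/6) + C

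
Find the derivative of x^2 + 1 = 2*x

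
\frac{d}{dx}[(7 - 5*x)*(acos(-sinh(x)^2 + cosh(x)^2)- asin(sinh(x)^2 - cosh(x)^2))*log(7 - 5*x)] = -5*pi*log(7 - 5*x)/2 - 5*pi/2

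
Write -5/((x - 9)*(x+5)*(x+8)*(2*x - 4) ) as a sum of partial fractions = 1/(204*(x + 8)) - 5/(588*(x + 5)) + 1/(196*(x - 2)) - 5/(3332*(x - 9))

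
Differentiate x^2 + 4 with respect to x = 2*x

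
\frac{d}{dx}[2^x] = 2^x*log(2)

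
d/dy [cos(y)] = -sin(y)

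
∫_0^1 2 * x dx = 1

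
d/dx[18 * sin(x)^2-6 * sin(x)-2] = 6*(6*sin(x) - 1)*cos(x)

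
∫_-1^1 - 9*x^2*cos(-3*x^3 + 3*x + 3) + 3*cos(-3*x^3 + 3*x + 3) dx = 0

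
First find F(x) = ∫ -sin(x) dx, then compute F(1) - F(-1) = 0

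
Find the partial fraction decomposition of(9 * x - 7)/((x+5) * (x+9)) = 22/(x + 9) - 13/(x + 5)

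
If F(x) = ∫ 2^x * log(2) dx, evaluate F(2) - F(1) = 2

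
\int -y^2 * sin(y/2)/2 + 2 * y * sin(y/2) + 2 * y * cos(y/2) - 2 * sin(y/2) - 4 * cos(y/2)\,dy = (y - 2)^2*cos(y/2) + C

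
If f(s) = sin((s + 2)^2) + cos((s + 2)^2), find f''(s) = -4*sqrt(2)*s^2*sin(s^2 + 4*s + pi/4 + 4) - 16*sqrt(2)*s*sin(s^2 + 4*s + pi/4 + 4) - 18*sin(s^2 + 4*s + 4) - 14*cos(s^2 + 4*s + 4)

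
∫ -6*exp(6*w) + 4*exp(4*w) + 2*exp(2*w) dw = -exp(6*w) + exp(4*w) + exp(2*w) + C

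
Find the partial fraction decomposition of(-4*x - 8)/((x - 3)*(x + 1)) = 1/(x + 1) - 5/(x - 3)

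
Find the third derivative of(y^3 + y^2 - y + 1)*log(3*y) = (6*y^3*log(y) + 6*y^3*log(3) + 11*y^3 + 2*y^2 + y + 2)/y^3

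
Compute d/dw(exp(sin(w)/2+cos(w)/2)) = sqrt(2)*exp(sin(w)/2)*exp(cos(w)/2)*cos(w + pi/4)/2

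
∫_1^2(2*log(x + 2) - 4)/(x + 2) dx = -(-2 + log(3))^2 + (-2 + log(4))^2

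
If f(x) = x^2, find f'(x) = 2*x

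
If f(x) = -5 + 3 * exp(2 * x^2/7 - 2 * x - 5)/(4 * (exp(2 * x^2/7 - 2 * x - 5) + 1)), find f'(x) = (6*x*exp(-2*x^2/7 + 2*x + 5) - 21*exp(-2*x^2/7 + 2*x + 5))/(14*exp(10)*exp(4*x)*exp(-4*x^2/7) + 28*exp(5)*exp(2*x)*exp(-2*x^2/7) + 14)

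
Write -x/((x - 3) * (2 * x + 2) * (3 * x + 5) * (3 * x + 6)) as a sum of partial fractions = 15/(56*(3*x + 5)) - 1/(15*(x + 2)) - 1/(48*(x + 1)) - 1/(560*(x - 3))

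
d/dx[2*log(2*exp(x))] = 2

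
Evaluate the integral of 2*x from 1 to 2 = 3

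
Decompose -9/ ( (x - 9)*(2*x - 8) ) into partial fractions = 9/(10*(x - 4)) - 9/(10*(x - 9))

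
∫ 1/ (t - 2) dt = log(2*t - 4) + C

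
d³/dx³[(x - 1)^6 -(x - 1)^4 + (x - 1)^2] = 120*x^3 - 360*x^2 + 336*x - 96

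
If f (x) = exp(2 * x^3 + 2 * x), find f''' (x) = 216*x^6*exp(2*x^3 + 2*x) + 216*x^4*exp(2*x^3 + 2*x) + 216*x^3*exp(2*x^3 + 2*x) + 72*x^2*exp(2*x^3 + 2*x) + 72*x*exp(2*x^3 + 2*x) + 20*exp(2*x^3 + 2*x)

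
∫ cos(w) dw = sin(w) + C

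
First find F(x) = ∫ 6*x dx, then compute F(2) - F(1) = 9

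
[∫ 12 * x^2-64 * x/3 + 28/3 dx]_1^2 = 16/3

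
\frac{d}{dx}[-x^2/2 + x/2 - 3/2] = 1/2 - x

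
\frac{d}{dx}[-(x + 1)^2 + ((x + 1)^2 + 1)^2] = 4*x^3 + 12*x^2 + 14*x + 6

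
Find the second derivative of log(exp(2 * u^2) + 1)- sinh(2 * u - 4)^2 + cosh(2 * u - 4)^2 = (16*u^2*exp(2*u^2) + 4*exp(4*u^2) + 4*exp(2*u^2))/(exp(4*u^2) + 2*exp(2*u^2) + 1)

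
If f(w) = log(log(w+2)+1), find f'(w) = 1/(w*log(w + 2) + w + 2*log(w + 2) + 2)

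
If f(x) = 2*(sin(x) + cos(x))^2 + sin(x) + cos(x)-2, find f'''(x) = -16*cos(2*x) - sqrt(2)*cos(x + pi/4)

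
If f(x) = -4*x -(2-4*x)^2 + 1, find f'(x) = 12 - 32*x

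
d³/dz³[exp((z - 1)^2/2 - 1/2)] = z^3*exp(z^2/2 - z) - 3*z^2*exp(z^2/2 - z) + 6*z*exp(z^2/2 - z) - 4*exp(z^2/2 - z)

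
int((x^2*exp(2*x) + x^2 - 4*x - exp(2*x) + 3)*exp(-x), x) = 2*(x^2 - 2*x + 1)*sinh(x) + C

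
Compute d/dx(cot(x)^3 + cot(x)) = -1 - 4/tan(x)^2 - 3/tan(x)^4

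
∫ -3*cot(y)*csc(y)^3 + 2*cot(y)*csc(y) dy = (csc(y)^2 - 2)*csc(y) + C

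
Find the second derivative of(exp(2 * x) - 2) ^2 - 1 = 16*exp(4*x) - 16*exp(2*x)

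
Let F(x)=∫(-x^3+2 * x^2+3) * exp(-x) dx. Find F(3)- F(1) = -3*exp(-1) + 41*exp(-3)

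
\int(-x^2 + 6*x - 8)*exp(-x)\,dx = (x - 2)^2*exp(-x) + C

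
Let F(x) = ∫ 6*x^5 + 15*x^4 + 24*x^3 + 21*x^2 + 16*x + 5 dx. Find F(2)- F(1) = 324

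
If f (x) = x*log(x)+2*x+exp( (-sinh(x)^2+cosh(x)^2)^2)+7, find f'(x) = log(x) + 3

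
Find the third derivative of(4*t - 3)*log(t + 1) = (-4*t - 18)/(t^3 + 3*t^2 + 3*t + 1)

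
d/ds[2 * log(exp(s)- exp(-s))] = (2*exp(2*s) + 2)/(exp(2*s) - 1)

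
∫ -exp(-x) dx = exp(-x) + C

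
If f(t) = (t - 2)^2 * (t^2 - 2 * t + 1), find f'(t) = 4*t^3 - 18*t^2 + 26*t - 12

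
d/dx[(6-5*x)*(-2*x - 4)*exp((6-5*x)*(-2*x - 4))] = 200*x^3*exp(10*x^2 + 8*x - 24) + 240*x^2*exp(10*x^2 + 8*x - 24) - 396*x*exp(10*x^2 + 8*x - 24) - 184*exp(10*x^2 + 8*x - 24)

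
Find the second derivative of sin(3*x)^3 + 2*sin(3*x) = -81*sin(3*x)^3 + 36*sin(3*x)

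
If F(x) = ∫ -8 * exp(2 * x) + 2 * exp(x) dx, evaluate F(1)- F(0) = -4*exp(2) + 2 + 2*E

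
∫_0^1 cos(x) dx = sin(1)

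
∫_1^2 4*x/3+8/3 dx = 14/3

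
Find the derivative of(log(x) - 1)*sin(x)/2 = (x*log(x)*cos(x) - x*cos(x) + sin(x))/(2*x)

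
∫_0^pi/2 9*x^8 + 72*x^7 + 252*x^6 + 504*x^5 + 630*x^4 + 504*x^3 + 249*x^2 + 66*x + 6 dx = -(1 + pi/2)^3 + (1 + pi/2)^9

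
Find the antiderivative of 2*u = u^2 + C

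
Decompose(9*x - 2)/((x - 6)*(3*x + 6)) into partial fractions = 5/(6*(x + 2)) + 13/(6*(x - 6))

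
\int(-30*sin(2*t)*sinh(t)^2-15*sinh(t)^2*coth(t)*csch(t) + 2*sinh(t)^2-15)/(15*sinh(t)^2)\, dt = 2*t/15 + cos(2*t) + coth(t) + csch(t) + C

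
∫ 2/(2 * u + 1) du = log(4*u + 2) + C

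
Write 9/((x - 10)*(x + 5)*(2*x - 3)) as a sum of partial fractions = -36/(221*(2*x - 3)) + 3/(65*(x + 5)) + 3/(85*(x - 10))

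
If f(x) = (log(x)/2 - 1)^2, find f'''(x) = (2*log(x) - 7)/(2*x^3)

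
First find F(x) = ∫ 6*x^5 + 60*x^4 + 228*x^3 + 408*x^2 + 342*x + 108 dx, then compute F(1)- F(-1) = 512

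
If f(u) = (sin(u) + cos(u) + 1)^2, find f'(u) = 2*cos(2*u) + 2*sqrt(2)*cos(u + pi/4)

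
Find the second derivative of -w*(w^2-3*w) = 6 - 6*w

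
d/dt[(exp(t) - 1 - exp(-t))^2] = (2*exp(4*t) - 2*exp(3*t) - 2*exp(t) - 2)*exp(-2*t)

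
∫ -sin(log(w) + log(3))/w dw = cos(log(3*w)) + C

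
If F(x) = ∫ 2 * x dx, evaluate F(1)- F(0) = 1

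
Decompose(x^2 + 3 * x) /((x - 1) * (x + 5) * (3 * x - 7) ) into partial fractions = 14/(11*(3*x - 7)) + 5/(66*(x + 5)) - 1/(6*(x - 1))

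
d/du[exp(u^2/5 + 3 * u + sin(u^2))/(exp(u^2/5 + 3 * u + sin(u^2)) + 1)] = (10*u*cos(u^2) + 2*u + 15)*exp(3*u)*exp(u^2/5)*exp(sin(u^2))/(5*(exp(3*u)*exp(u^2/5)*exp(sin(u^2)) + 1)^2)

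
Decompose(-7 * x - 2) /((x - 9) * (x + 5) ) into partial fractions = -33/(14*(x + 5)) - 65/(14*(x - 9))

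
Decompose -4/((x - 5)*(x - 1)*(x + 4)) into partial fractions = -4/(45*(x + 4)) + 1/(5*(x - 1)) - 1/(9*(x - 5))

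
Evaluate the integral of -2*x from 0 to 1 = -1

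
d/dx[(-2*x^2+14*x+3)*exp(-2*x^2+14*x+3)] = 8*x^3*exp(-2*x^2 + 14*x + 3) - 84*x^2*exp(-2*x^2 + 14*x + 3) + 180*x*exp(-2*x^2 + 14*x + 3) + 56*exp(-2*x^2 + 14*x + 3)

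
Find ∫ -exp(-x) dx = exp(-x) + C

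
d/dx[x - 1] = 1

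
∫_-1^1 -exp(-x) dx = -E + exp(-1)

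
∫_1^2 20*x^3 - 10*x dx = 60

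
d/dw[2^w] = 2^w*log(2)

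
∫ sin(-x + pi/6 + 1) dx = sin(x - 1 + pi/3) + C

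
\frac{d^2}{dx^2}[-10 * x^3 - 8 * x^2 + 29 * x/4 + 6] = -60*x - 16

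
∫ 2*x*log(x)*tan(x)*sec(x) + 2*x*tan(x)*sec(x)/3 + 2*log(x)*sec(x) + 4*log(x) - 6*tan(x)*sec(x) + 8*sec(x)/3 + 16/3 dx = 2*(sec(x) + 2)*(x*log(x) + x/3 - 3) + C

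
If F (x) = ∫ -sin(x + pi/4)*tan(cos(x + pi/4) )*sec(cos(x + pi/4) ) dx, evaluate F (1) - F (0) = -sec(sqrt(2)/2) + sec(cos(pi/4 + 1))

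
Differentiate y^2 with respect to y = 2*y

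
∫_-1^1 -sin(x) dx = 0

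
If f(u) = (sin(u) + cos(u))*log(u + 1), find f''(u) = (-sqrt(2)*u^2*log(u + 1)*sin(u + pi/4) - 2*sqrt(2)*u*log(u + 1)*sin(u + pi/4) + 2*sqrt(2)*u*cos(u + pi/4) - sqrt(2)*log(u + 1)*sin(u + pi/4) - 3*sin(u) + cos(u))/(u^2 + 2*u + 1)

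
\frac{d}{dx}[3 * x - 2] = 3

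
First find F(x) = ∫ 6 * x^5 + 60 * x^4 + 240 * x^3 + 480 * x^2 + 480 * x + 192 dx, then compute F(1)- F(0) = 665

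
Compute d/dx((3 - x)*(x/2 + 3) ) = -x - 3/2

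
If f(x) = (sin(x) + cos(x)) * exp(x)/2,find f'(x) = exp(x)*cos(x)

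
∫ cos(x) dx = sin(x) + C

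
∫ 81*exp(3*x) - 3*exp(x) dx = (27*exp(2*x) - 3)*exp(x) + C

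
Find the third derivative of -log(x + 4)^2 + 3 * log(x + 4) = (12 - 4*log(x + 4))/(x^3 + 12*x^2 + 48*x + 64)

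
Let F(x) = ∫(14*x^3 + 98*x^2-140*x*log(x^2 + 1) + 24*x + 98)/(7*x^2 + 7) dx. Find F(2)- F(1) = -5*log(5)^2 - 5*log(2)/7 + 5*log(5)/7 + 5*log(2)^2 + 17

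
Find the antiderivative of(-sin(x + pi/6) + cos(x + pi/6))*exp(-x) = exp(-x)*sin(x + pi/6) + C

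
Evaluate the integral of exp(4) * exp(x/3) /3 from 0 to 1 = -exp(4) + exp(13/3)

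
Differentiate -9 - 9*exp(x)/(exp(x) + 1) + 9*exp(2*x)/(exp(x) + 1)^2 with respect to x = (9*exp(2*x) - 9*exp(x))/(exp(3*x) + 3*exp(2*x) + 3*exp(x) + 1)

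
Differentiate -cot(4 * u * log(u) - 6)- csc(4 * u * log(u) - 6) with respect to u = 4*log(u)*cot(4*u*log(u) - 6)^2 + 4*log(u)*cot(4*u*log(u) - 6)*csc(4*u*log(u) - 6) + 4*log(u) + 4*cot(4*u*log(u) - 6)^2 + 4*cot(4*u*log(u) - 6)*csc(4*u*log(u) - 6) + 4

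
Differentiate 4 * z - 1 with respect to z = 4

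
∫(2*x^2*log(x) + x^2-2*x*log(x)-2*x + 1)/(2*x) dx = (x - 1)^2*log(x)/2 + C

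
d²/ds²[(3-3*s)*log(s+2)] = (-3*s - 15)/(s^2 + 4*s + 4)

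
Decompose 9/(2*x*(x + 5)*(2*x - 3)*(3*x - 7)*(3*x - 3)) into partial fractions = 243/(6160*(3*x - 7)) - 8/(65*(2*x - 3)) + 1/(5720*(x + 5)) + 1/(16*(x - 1)) - 1/(70*x)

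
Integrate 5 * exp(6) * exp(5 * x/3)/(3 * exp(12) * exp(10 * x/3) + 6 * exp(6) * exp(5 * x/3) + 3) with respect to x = exp(5*x/3 + 6)/(exp(5*x/3 + 6) + 1) + C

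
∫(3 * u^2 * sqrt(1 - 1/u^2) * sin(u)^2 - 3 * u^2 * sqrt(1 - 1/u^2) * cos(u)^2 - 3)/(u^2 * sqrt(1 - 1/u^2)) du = -3*sin(2*u)/2 - 3*asec(u) + C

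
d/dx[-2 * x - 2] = -2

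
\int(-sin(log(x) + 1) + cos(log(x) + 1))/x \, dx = sqrt(2)*sin(log(x) + pi/4 + 1) + C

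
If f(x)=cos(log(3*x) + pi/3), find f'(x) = -sin(log(x) + pi/3 + log(3))/x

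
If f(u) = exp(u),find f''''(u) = exp(u)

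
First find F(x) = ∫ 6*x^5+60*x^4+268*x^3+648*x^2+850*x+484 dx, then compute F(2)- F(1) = 4711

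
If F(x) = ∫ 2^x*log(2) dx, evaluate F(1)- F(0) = 1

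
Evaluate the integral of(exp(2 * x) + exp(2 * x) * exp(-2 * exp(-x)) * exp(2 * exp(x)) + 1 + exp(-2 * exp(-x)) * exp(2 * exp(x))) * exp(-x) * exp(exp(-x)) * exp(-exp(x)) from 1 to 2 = -exp(E - exp(-1)) - exp(-exp(2) + exp(-2)) + exp(-E + exp(-1)) + exp(-exp(-2) + exp(2))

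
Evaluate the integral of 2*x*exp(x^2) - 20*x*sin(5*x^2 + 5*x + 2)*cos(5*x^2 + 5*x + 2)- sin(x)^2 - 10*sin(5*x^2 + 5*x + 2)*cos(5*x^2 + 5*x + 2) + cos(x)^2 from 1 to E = -E - sin(2)/2 + sin(2*E)/2 - cos(24)/2 + cos(4 + 10*E + 10*exp(2))/2 + exp(exp(2))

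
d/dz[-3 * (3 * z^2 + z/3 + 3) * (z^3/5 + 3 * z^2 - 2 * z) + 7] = -9*z^4 - 544*z^3/5 + 198*z^2/5 - 50*z + 18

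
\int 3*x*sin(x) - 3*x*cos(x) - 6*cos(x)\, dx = -3*sqrt(2)*(x + 1)*sin(x + pi/4) + C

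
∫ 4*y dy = 2*y^2 + C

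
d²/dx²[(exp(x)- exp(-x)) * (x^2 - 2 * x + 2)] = (x^2*exp(2*x) - x^2 + 2*x*exp(2*x) + 6*x - 8)*exp(-x)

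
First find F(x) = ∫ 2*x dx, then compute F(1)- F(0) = 1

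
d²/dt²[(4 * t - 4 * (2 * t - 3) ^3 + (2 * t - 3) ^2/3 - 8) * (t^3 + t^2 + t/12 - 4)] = -960*t^4 + 6800*t^3/3 - 880*t^2 + 488*t/3 - 2978/3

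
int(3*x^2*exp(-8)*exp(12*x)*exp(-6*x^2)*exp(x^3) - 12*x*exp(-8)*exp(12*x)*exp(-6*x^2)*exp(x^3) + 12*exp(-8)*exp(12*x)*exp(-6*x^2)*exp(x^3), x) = exp((x - 2)^3) + C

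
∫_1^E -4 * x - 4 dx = 8 - 2*(1 + E)^2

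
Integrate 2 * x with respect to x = x^2 + C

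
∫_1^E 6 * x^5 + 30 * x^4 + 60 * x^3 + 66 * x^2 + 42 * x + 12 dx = -81 + (1 + (1 + E)^3)^2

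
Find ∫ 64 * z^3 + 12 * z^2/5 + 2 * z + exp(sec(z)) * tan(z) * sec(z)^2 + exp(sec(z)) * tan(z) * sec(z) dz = 16*z^4 + 4*z^3/5 + z^2 + exp(sec(z))*sec(z) + C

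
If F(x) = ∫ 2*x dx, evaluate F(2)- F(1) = 3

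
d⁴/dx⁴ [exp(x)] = exp(x)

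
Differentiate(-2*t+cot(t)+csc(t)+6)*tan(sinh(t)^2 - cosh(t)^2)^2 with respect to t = -tan(sinh(t)^2 - cosh(t)^2)^2*cot(t)^2 - tan(sinh(t)^2 - cosh(t)^2)^2*cot(t)*csc(t) - 3*tan(sinh(t)^2 - cosh(t)^2)^2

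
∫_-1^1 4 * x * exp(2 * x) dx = 3*exp(-2) + exp(2)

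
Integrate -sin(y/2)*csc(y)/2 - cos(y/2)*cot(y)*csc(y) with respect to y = 1/(2*sin(y/2)) + C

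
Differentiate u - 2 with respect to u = 1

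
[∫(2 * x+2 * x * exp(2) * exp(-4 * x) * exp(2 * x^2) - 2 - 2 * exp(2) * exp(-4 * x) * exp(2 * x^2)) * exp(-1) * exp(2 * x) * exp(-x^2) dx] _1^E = -exp(-(-1 + E)^2) + exp((-1 + E)^2)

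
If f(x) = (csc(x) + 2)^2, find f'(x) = -2*(2 + 1/sin(x))*cos(x)/sin(x)^2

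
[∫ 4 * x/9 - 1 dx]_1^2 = -1/3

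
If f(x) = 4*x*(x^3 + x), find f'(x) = 16*x^3 + 8*x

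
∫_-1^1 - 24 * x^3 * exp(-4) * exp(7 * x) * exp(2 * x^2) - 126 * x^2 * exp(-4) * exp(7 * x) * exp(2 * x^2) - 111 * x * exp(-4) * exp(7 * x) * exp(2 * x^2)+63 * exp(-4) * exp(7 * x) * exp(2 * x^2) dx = -15*exp(5) - 27*exp(-9)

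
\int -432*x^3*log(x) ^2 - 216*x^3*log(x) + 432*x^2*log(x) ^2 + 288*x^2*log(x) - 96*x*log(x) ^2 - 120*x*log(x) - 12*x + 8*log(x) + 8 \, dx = -4*x*(3*x - 2)*(3*x*(3*x - 2)*log(x) + 1)*log(x) + C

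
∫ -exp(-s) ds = exp(-s) + C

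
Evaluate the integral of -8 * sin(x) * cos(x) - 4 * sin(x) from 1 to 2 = -(1 + 2*cos(1))^2 + (2*cos(2) + 1)^2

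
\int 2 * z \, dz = z^2 + C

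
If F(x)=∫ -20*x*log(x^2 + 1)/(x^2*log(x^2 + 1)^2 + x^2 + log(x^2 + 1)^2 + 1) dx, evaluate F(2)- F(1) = -5*log(1 + log(5)^2) + 5*log(log(2)^2 + 1)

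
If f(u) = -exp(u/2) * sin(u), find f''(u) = (3*sin(u)/4 - cos(u))*exp(u/2)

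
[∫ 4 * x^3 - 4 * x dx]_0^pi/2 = -1 + (-1 + pi/2)^2*(1 + pi/2)^2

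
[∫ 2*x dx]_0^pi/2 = pi^2/4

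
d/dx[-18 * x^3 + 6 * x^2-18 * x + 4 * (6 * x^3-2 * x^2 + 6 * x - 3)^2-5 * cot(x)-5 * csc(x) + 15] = 864*x^5 - 480*x^4 + 1216*x^3 - 774*x^2 + 396*x + 5*cot(x)^2 + 5*cot(x)*csc(x) - 157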